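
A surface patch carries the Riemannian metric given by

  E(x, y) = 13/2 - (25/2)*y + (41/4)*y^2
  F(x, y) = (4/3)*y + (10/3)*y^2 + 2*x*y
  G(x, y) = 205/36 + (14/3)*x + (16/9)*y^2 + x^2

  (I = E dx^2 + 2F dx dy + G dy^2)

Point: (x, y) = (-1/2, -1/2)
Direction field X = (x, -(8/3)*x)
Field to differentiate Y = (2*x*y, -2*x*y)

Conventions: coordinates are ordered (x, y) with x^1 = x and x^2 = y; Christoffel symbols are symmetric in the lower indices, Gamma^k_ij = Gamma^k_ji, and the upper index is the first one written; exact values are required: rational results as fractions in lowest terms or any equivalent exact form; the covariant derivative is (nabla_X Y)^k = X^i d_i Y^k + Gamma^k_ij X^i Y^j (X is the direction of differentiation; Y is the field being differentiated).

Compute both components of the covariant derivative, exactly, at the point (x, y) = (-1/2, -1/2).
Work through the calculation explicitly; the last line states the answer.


E = 245/16, F = 2/3, G = 73/18 at the point
E_x = 0, E_y = -91/4, F_x = -1, F_y = -3, G_x = 11/3, G_y = -16/9
EG - F^2 = 1973/32;  g^inv = (32/1973) * [[73/18, -2/3], [-2/3, 245/16]]
first-kind symbols [ij,l] = (1/2)(d_i g_jl + d_j g_il - d_l g_ij): [xx,x] = E_x/2 = 0, [xx,y] = F_x - E_y/2 = 83/8, [xy,x] = E_y/2 = -91/8, [xy,y] = G_x/2 = 11/6, [yy,x] = F_y - G_x/2 = -29/6, [yy,y] = G_y/2 = -8/9
Gamma^x_ij = (G*[ij,x] - F*[ij,y])/(EG - F^2), Gamma^y_ij = (E*[ij,y] - F*[ij,x])/(EG - F^2)
Gamma_xxx = -664/5919, Gamma_xxy = -4546/5919, Gamma_xyy = -16424/53271, Gamma_yxx = 20335/7892, Gamma_yxy = 1141/1973, Gamma_yyy = -2992/17757
X = (-1/2, 4/3), Y = (1/2, -1/2) at the point

Answer: (nabla_X Y)^x = -208361/159813, (nabla_X Y)^y = 708815/852336


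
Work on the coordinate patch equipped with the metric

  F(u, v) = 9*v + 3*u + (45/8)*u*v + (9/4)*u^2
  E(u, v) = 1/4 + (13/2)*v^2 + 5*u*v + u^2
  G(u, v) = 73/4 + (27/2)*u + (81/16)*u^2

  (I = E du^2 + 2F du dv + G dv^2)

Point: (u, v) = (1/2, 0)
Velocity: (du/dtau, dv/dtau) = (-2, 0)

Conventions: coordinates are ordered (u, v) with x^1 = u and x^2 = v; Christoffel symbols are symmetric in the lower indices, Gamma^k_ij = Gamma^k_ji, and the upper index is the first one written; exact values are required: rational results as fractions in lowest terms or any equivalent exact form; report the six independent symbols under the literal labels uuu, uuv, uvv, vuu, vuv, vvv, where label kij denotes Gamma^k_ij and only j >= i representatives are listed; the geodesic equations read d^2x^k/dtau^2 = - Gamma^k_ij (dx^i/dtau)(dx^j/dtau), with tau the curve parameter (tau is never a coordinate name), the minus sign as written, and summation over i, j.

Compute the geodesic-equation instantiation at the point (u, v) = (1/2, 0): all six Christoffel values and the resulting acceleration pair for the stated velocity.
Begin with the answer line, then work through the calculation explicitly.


Answer: Gamma_uuu = 1250/2273, Gamma_uuv = 7009/4546, Gamma_uvv = 136161/18184, Gamma_vuu = 248/2273, Gamma_vuv = 528/2273, Gamma_vvv = -2673/4546; accelerations (d^2u/dtau^2, d^2v/dtau^2) = (-5000/2273, -992/2273)

E = 1/2, F = 33/16, G = 1681/64 at the point
E_u = 1, E_v = 5/2, F_u = 21/4, F_v = 189/16, G_u = 297/16, G_v = 0
EG - F^2 = 2273/256;  g^inv = (256/2273) * [[1681/64, -33/16], [-33/16, 1/2]]
first-kind symbols [ij,l] = (1/2)(d_i g_jl + d_j g_il - d_l g_ij): [uu,u] = E_u/2 = 1/2, [uu,v] = F_u - E_v/2 = 4, [uv,u] = E_v/2 = 5/4, [uv,v] = G_u/2 = 297/32, [vv,u] = F_v - G_u/2 = 81/32, [vv,v] = G_v/2 = 0
Gamma^u_ij = (G*[ij,u] - F*[ij,v])/(EG - F^2), Gamma^v_ij = (E*[ij,v] - F*[ij,u])/(EG - F^2)
Gamma_uuu = 1250/2273, Gamma_uuv = 7009/4546, Gamma_uvv = 136161/18184, Gamma_vuu = 248/2273, Gamma_vuv = 528/2273, Gamma_vvv = -2673/4546
d^2u/dtau^2 = -(Gamma_uuu*(-2)^2 + 2*Gamma_uuv*(-2)*(0) + Gamma_uvv*(0)^2) = -5000/2273
d^2v/dtau^2 = -(Gamma_vuu*(-2)^2 + 2*Gamma_vuv*(-2)*(0) + Gamma_vvv*(0)^2) = -992/2273


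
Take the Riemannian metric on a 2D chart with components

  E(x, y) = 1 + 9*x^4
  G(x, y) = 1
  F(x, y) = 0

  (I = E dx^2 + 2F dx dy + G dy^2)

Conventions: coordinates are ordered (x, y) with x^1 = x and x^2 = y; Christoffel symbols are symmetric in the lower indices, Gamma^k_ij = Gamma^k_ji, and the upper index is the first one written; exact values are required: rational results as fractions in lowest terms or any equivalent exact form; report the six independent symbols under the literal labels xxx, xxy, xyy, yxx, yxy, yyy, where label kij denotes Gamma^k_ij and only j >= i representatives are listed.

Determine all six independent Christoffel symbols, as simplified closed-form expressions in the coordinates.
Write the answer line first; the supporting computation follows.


Answer: Gamma_xxx = 18*x^3/(9*x^4 + 1), Gamma_xxy = 0, Gamma_xyy = 0, Gamma_yxx = 0, Gamma_yxy = 0, Gamma_yyy = 0

E = 1 + 9*x^4; F = 0; G = 1
Gamma^k_ij = (1/2) g^{kl} (d_i g_jl + d_j g_il - d_l g_ij), with g^inv = (1/(EG-F^2)) [[G, -F], [-F, E]]
first partials: E_x = 36*x^3, E_y = 0, F_x = 0, F_y = 0, G_x = 0, G_y = 0
D = EG - F^2 = 1 + 9*x^4
expanded: Gamma^x_xx = (G E_x - 2F F_x + F E_y)/(2D), Gamma^x_xy = (G E_y - F G_x)/(2D), Gamma^x_yy = (2G F_y - G G_x - F G_y)/(2D), Gamma^y_xx = (2E F_x - E E_y - F E_x)/(2D), Gamma^y_xy = (E G_x - F E_y)/(2D), Gamma^y_yy = (E G_y - 2F F_y + F G_x)/(2D); substitute and cancel common factors


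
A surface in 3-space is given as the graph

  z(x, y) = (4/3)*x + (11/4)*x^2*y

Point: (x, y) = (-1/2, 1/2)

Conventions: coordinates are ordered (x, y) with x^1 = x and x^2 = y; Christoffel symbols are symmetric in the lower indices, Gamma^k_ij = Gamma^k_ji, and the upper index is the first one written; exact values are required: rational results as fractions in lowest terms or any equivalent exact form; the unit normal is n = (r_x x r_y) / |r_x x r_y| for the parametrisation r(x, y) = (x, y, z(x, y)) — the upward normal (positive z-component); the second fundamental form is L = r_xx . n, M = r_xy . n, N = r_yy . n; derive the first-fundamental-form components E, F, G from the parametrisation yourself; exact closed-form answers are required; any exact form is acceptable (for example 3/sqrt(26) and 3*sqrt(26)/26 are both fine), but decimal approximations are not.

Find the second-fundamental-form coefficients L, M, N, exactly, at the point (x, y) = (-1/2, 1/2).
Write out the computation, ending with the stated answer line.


z_x = -1/24, z_y = 11/16, z_xx = 11/4, z_xy = -11/4, z_yy = 0
E = 577/576, F = -11/384, G = 377/256; answer radicand W^2 = 3397/2304
unnormalised second-form numerators: l = 11/4, m = -11/4, n = 0; L = l/sqrt(3397/2304), and similarly M = m/sqrt(W^2), N = n/sqrt(W^2)

Answer: L = 132*sqrt(3397)/3397, M = -132*sqrt(3397)/3397, N = 0


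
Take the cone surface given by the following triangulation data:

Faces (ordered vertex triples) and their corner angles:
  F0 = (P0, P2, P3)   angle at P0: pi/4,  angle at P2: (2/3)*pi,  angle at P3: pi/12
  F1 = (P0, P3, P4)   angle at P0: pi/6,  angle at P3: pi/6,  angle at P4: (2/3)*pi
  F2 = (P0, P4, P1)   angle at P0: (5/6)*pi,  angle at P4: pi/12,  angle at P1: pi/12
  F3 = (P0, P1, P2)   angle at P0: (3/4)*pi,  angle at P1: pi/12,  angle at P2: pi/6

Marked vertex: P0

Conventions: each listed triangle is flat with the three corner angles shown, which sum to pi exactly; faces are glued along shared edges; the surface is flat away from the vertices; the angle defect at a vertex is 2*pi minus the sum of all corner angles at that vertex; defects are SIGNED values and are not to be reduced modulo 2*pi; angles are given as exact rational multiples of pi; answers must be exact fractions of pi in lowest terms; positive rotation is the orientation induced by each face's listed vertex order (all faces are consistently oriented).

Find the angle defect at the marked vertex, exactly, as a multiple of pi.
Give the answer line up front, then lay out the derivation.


Answer: defect(P0) = 0

Sum of corner angles at P0: 2*pi
defect = 2*pi - 2*pi


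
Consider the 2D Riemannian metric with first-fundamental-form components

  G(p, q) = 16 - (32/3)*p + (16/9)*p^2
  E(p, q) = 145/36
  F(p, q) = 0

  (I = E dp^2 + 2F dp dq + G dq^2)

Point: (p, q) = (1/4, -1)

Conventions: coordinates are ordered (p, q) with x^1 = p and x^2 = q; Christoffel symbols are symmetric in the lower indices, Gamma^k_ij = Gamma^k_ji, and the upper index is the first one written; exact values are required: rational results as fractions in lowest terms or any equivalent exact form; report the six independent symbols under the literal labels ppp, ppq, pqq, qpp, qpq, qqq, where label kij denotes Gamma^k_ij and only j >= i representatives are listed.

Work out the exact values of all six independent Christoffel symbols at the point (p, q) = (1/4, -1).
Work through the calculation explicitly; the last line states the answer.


E = 145/36, F = 0, G = 121/9 at the point
E_p = 0, E_q = 0, F_p = 0, F_q = 0, G_p = -88/9, G_q = 0
EG - F^2 = 17545/324;  g^inv = (324/17545) * [[121/9, 0], [0, 145/36]]
first-kind symbols [ij,l] = (1/2)(d_i g_jl + d_j g_il - d_l g_ij): [pp,p] = E_p/2 = 0, [pp,q] = F_p - E_q/2 = 0, [pq,p] = E_q/2 = 0, [pq,q] = G_p/2 = -44/9, [qq,p] = F_q - G_p/2 = 44/9, [qq,q] = G_q/2 = 0
Gamma^p_ij = (G*[ij,p] - F*[ij,q])/(EG - F^2), Gamma^q_ij = (E*[ij,q] - F*[ij,p])/(EG - F^2)

Answer: Gamma_ppp = 0, Gamma_ppq = 0, Gamma_pqq = 176/145, Gamma_qpp = 0, Gamma_qpq = -4/11, Gamma_qqq = 0


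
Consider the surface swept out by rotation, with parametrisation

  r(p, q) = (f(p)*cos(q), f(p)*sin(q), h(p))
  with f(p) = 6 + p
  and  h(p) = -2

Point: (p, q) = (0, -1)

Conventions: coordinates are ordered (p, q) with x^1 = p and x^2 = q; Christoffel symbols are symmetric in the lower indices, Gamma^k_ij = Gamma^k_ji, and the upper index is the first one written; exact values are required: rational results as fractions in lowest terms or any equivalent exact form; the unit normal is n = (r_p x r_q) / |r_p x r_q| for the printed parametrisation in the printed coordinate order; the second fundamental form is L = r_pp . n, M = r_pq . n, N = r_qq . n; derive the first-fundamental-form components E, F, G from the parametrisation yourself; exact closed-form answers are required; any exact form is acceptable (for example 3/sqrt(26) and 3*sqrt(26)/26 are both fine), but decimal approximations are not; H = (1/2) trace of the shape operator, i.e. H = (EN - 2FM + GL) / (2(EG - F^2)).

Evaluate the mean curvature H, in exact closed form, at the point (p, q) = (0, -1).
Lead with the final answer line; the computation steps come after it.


Answer: H = 0

f = 6, f' = 1, f'' = 0, h' = 0, h'' = 0
E = 1, F = 0, G = 36; answer radicand W^2 = 1
unnormalised second-form numerators: l = 0, m = 0, n = 0; L = l/sqrt(1), and similarly M = m/sqrt(W^2), N = n/sqrt(W^2)
H = (E*n - 2*F*m + G*l) / (2*(EG - F^2)*sqrt(W^2)); E*n - 2*F*m + G*l = 0, EG - F^2 = 36, so H = (0)/sqrt(1)


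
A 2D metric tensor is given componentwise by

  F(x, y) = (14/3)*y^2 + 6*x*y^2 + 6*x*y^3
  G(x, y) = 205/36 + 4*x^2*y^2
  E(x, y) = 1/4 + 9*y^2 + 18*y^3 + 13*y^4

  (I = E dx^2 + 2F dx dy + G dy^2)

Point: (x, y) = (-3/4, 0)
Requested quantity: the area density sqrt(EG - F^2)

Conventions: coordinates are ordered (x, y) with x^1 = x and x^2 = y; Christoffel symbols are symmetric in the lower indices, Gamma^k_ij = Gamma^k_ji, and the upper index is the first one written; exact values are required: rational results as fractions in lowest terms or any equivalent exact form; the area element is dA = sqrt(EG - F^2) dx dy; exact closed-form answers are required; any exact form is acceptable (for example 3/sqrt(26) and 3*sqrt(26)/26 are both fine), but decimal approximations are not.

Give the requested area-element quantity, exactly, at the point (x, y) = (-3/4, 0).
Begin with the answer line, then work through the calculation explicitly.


Answer: sqrt(EG - F^2) = sqrt(205)/12

E = 1/4, F = 0, G = 205/36; EG - F^2 = 205/144


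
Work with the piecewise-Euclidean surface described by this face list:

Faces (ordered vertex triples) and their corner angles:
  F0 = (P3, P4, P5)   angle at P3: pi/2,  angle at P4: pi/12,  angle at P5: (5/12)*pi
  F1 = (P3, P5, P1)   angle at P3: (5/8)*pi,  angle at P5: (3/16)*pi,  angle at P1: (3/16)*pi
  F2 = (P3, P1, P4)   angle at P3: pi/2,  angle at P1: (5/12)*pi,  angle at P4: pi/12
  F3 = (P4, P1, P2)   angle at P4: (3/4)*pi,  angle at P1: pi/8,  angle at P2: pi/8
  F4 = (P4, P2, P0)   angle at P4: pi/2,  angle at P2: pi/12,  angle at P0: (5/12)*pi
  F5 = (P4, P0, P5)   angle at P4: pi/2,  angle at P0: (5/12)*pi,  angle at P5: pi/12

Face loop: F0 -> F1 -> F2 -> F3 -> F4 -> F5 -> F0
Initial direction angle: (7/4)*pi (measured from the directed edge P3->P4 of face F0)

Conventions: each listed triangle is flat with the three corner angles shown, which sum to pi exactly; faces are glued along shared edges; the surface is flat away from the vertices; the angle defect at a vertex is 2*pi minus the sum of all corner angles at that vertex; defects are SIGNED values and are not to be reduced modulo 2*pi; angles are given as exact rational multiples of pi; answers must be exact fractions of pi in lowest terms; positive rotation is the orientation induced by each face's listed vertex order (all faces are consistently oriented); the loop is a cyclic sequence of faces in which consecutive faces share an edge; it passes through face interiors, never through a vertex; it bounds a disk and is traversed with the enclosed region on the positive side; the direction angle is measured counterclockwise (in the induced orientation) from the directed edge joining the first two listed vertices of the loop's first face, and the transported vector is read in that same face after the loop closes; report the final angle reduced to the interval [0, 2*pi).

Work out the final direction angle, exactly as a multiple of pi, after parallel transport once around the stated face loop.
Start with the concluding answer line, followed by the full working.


Answer: final direction angle = (5/24)*pi

enclosed vertex P3: corner angles sum to (13/8)*pi, defect = 2*pi - (13/8)*pi = (3/8)*pi
enclosed vertex P4: corner angles sum to (23/12)*pi, defect = 2*pi - (23/12)*pi = pi/12
the final direction is the initial angle plus the enclosed defects, taken mod 2*pi in the induced orientation
final angle = (7/4)*pi + (11/24)*pi = (5/24)*pi (mod 2*pi)


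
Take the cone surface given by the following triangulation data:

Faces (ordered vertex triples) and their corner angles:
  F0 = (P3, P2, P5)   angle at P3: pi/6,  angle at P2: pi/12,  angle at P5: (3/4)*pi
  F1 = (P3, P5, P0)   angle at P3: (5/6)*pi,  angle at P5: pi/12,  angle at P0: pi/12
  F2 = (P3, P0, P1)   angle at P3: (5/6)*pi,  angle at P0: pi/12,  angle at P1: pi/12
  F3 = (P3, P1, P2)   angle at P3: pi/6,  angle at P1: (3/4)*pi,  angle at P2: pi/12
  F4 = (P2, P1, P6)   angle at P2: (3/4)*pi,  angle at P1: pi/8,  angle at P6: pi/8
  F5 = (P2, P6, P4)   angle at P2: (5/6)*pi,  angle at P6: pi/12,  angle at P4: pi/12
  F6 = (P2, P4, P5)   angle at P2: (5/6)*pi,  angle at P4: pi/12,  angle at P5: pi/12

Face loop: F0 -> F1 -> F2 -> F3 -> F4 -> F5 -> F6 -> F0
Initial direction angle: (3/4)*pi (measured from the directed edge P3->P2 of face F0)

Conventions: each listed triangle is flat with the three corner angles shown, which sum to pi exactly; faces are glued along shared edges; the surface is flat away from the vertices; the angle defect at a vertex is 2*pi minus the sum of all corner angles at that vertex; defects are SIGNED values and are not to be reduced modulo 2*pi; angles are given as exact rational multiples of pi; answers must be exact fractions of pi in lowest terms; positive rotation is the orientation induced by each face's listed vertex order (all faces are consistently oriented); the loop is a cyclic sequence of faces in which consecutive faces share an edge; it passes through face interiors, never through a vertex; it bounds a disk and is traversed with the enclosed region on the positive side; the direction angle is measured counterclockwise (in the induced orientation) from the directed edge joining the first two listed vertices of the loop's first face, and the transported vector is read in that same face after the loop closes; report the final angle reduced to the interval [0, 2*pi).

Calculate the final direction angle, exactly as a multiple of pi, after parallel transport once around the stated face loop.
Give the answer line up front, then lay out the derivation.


Answer: final direction angle = pi/6

enclosed vertex P2: corner angles sum to (31/12)*pi, defect = 2*pi - (31/12)*pi = (-7/12)*pi
enclosed vertex P3: corner angles sum to 2*pi, defect = 2*pi - 2*pi = 0
the final direction is the initial angle plus the enclosed defects, taken mod 2*pi in the induced orientation
final angle = (3/4)*pi - (7/12)*pi = pi/6 (mod 2*pi)


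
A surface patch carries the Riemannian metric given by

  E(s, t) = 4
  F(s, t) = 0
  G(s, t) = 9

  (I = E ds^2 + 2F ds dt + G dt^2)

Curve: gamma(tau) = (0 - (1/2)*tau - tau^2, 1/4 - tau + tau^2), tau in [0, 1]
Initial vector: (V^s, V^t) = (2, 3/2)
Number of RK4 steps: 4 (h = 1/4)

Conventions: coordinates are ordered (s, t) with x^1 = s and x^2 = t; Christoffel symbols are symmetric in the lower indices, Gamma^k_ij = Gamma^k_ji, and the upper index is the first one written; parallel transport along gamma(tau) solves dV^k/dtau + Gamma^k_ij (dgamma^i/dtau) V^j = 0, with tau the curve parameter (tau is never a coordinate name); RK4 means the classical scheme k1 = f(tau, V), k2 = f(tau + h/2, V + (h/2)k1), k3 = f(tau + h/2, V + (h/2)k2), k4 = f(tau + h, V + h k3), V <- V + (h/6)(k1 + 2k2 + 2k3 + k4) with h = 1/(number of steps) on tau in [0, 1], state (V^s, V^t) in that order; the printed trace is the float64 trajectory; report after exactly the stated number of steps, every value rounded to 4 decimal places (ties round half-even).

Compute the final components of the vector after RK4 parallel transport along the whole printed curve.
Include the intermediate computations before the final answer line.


gamma'(tau) = (-1/2 - 2*tau, -1 + 2*tau); f(tau, V)^k = -Gamma^k_ij(gamma(tau)) gamma'^i(tau) V^j; h = 1/4; intermediate values shown to 6 dp
curve data and Christoffel symbols at the stage parameters:
  tau = 0.000000: gamma = (0.000000, 0.250000), gamma' = (-0.500000, -1.000000); Gamma_sss = 0.000000, Gamma_sst = 0.000000, Gamma_stt = 0.000000, Gamma_tss = 0.000000, Gamma_tst = 0.000000, Gamma_ttt = 0.000000
  tau = 0.125000: gamma = (-0.078125, 0.140625), gamma' = (-0.750000, -0.750000); Gamma_sss = 0.000000, Gamma_sst = 0.000000, Gamma_stt = 0.000000, Gamma_tss = 0.000000, Gamma_tst = 0.000000, Gamma_ttt = 0.000000
  tau = 0.250000: gamma = (-0.187500, 0.062500), gamma' = (-1.000000, -0.500000); Gamma_sss = 0.000000, Gamma_sst = 0.000000, Gamma_stt = 0.000000, Gamma_tss = 0.000000, Gamma_tst = 0.000000, Gamma_ttt = 0.000000
  tau = 0.375000: gamma = (-0.328125, 0.015625), gamma' = (-1.250000, -0.250000); Gamma_sss = 0.000000, Gamma_sst = 0.000000, Gamma_stt = 0.000000, Gamma_tss = 0.000000, Gamma_tst = 0.000000, Gamma_ttt = 0.000000
  tau = 0.500000: gamma = (-0.500000, 0.000000), gamma' = (-1.500000, 0.000000); Gamma_sss = 0.000000, Gamma_sst = 0.000000, Gamma_stt = 0.000000, Gamma_tss = 0.000000, Gamma_tst = 0.000000, Gamma_ttt = 0.000000
  tau = 0.625000: gamma = (-0.703125, 0.015625), gamma' = (-1.750000, 0.250000); Gamma_sss = 0.000000, Gamma_sst = 0.000000, Gamma_stt = 0.000000, Gamma_tss = 0.000000, Gamma_tst = 0.000000, Gamma_ttt = 0.000000
  tau = 0.750000: gamma = (-0.937500, 0.062500), gamma' = (-2.000000, 0.500000); Gamma_sss = 0.000000, Gamma_sst = 0.000000, Gamma_stt = 0.000000, Gamma_tss = 0.000000, Gamma_tst = 0.000000, Gamma_ttt = 0.000000
  tau = 0.875000: gamma = (-1.203125, 0.140625), gamma' = (-2.250000, 0.750000); Gamma_sss = 0.000000, Gamma_sst = 0.000000, Gamma_stt = 0.000000, Gamma_tss = 0.000000, Gamma_tst = 0.000000, Gamma_ttt = 0.000000
  tau = 1.000000: gamma = (-1.500000, 0.250000), gamma' = (-2.500000, 1.000000); Gamma_sss = 0.000000, Gamma_sst = 0.000000, Gamma_stt = 0.000000, Gamma_tss = 0.000000, Gamma_tst = 0.000000, Gamma_ttt = 0.000000
step 0: V^s = 2.0000, V^t = 1.5000
step 1: k1 = (0.000000, 0.000000), k2 = (0.000000, 0.000000), k3 = (0.000000, 0.000000), k4 = (0.000000, 0.000000); V <- V + (h/6)(k1 + 2k2 + 2k3 + k4): V^s = 2.0000, V^t = 1.5000
step 2: k1 = (0.000000, 0.000000), k2 = (0.000000, 0.000000), k3 = (0.000000, 0.000000), k4 = (0.000000, 0.000000); V <- V + (h/6)(k1 + 2k2 + 2k3 + k4): V^s = 2.0000, V^t = 1.5000
step 3: k1 = (0.000000, 0.000000), k2 = (0.000000, 0.000000), k3 = (0.000000, 0.000000), k4 = (0.000000, 0.000000); V <- V + (h/6)(k1 + 2k2 + 2k3 + k4): V^s = 2.0000, V^t = 1.5000
step 4: k1 = (0.000000, 0.000000), k2 = (0.000000, 0.000000), k3 = (0.000000, 0.000000), k4 = (0.000000, 0.000000); V <- V + (h/6)(k1 + 2k2 + 2k3 + k4): V^s = 2.0000, V^t = 1.5000

Answer: V^s = 2.0000, V^t = 1.5000


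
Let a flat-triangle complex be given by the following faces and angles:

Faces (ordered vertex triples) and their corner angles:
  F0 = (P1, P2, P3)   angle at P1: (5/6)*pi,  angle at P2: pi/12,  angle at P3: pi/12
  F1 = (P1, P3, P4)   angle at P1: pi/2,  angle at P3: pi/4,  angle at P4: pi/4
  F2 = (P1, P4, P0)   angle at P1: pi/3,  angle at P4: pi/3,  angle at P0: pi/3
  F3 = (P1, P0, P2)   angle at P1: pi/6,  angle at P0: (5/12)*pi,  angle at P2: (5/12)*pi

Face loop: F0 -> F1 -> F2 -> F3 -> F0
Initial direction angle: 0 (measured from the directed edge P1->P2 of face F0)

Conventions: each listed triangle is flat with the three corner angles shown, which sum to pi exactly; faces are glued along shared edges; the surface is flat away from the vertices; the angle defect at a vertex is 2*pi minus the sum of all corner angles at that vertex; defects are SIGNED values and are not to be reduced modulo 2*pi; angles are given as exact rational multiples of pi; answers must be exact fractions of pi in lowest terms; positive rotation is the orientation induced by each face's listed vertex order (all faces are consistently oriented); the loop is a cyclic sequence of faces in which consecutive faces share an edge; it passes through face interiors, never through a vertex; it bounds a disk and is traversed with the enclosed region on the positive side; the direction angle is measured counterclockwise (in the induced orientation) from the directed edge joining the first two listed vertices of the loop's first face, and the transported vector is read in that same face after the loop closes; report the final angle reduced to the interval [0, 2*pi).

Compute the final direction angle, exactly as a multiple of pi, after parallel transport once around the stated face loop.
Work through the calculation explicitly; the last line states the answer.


enclosed vertex P1: corner angles sum to (11/6)*pi, defect = 2*pi - (11/6)*pi = pi/6
holonomy = initial angle + sum of enclosed defects (mod 2*pi), positive in the induced orientation
final angle = 0 + pi/6 = pi/6 (mod 2*pi)

Answer: final direction angle = pi/6


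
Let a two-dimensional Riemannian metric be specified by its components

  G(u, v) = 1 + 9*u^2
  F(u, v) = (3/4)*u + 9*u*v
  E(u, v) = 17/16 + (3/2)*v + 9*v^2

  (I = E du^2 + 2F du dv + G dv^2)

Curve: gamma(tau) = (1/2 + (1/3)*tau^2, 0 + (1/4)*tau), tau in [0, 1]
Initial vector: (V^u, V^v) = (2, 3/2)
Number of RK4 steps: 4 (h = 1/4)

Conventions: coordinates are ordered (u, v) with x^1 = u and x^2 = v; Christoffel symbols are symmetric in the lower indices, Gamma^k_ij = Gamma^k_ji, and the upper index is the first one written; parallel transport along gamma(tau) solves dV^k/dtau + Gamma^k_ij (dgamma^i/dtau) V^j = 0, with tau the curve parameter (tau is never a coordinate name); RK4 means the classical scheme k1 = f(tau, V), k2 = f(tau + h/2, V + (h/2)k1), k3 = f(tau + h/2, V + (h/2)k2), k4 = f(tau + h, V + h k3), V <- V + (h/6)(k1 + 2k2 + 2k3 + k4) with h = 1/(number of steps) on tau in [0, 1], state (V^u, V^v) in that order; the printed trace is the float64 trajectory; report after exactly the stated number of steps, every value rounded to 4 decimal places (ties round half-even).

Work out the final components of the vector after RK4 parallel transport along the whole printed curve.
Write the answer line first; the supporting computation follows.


Answer: V^u = 1.7048, V^v = 0.6159

gamma'(tau) = ((2/3)*tau, 1/4); f(tau, V)^k = -Gamma^k_ij(gamma(tau)) gamma'^i(tau) V^j; h = 1/4; intermediate values shown to 6 dp
curve data and Christoffel symbols at the stage parameters:
  tau = 0.000000: gamma = (0.500000, 0.000000), gamma' = (0.000000, 0.250000); Gamma_uuu = 0.000000, Gamma_uuv = 0.226415, Gamma_uvv = 0.000000, Gamma_vuu = 0.000000, Gamma_vuv = 1.358491, Gamma_vvv = 0.000000
  tau = 0.125000: gamma = (0.505208, 0.031250), gamma' = (0.083333, 0.250000); Gamma_uuu = 0.000000, Gamma_uuv = 0.301952, Gamma_uvv = 0.000000, Gamma_vuu = 0.000000, Gamma_vuv = 1.331332, Gamma_vvv = 0.000000
  tau = 0.250000: gamma = (0.520833, 0.062500), gamma' = (0.166667, 0.250000); Gamma_uuu = 0.000000, Gamma_uuv = 0.361290, Gamma_uvv = 0.000000, Gamma_vuu = 0.000000, Gamma_vuv = 1.290323, Gamma_vvv = 0.000000
  tau = 0.375000: gamma = (0.546875, 0.093750), gamma' = (0.250000, 0.250000); Gamma_uuu = 0.000000, Gamma_uuv = 0.401057, Gamma_uvv = 0.000000, Gamma_vuu = 0.000000, Gamma_vuv = 1.238557, Gamma_vvv = 0.000000
  tau = 0.500000: gamma = (0.583333, 0.125000), gamma' = (0.333333, 0.250000); Gamma_uuu = 0.000000, Gamma_uuv = 0.421053, Gamma_uvv = 0.000000, Gamma_vuu = 0.000000, Gamma_vuv = 1.178947, Gamma_vvv = 0.000000
  tau = 0.625000: gamma = (0.630208, 0.156250), gamma' = (0.416667, 0.250000); Gamma_uuu = 0.000000, Gamma_uuv = 0.423536, Gamma_uvv = 0.000000, Gamma_vuu = 0.000000, Gamma_vuv = 1.114084, Gamma_vvv = 0.000000
  tau = 0.750000: gamma = (0.687500, 0.187500), gamma' = (0.500000, 0.250000); Gamma_uuu = 0.000000, Gamma_uuv = 0.412153, Gamma_uvv = 0.000000, Gamma_vuu = 0.000000, Gamma_vuv = 1.046235, Gamma_vvv = 0.000000
  tau = 0.875000: gamma = (0.755208, 0.218750), gamma' = (0.583333, 0.250000); Gamma_uuu = 0.000000, Gamma_uuv = 0.390943, Gamma_uvv = 0.000000, Gamma_vuu = 0.000000, Gamma_vuv = 0.977357, Gamma_vvv = 0.000000
  tau = 1.000000: gamma = (0.833333, 0.250000), gamma' = (0.666667, 0.250000); Gamma_uuu = 0.000000, Gamma_uuv = 0.363636, Gamma_uvv = 0.000000, Gamma_vuu = 0.000000, Gamma_vuv = 0.909091, Gamma_vvv = 0.000000
step 0: V^u = 2.0000, V^v = 1.5000
step 1: k1 = (-0.113208, -0.679245), k2 = (-0.185515, -0.817953), k3 = (-0.184396, -0.813021), k4 = (-0.254565, -0.909160); V <- V + (h/6)(k1 + 2k2 + 2k3 + k4): V^u = 1.9539, V^v = 1.2979
step 2: k1 = (-0.254630, -0.909393), k2 = (-0.311446, -0.961817), k3 = (-0.310076, -0.957589), k4 = (-0.346071, -0.968998); V <- V + (h/6)(k1 + 2k2 + 2k3 + k4): V^u = 1.8770, V^v = 1.0597
step 3: k1 = (-0.346310, -0.969667), k2 = (-0.359780, -0.946378), k3 = (-0.360115, -0.947260), k4 = (-0.353704, -0.897863); V <- V + (h/6)(k1 + 2k2 + 2k3 + k4): V^u = 1.7879, V^v = 0.8241
step 4: k1 = (-0.354040, -0.898717), k2 = (-0.332723, -0.831807), k3 = (-0.334891, -0.837227), k4 = (-0.303956, -0.759889); V <- V + (h/6)(k1 + 2k2 + 2k3 + k4): V^u = 1.7048, V^v = 0.6159


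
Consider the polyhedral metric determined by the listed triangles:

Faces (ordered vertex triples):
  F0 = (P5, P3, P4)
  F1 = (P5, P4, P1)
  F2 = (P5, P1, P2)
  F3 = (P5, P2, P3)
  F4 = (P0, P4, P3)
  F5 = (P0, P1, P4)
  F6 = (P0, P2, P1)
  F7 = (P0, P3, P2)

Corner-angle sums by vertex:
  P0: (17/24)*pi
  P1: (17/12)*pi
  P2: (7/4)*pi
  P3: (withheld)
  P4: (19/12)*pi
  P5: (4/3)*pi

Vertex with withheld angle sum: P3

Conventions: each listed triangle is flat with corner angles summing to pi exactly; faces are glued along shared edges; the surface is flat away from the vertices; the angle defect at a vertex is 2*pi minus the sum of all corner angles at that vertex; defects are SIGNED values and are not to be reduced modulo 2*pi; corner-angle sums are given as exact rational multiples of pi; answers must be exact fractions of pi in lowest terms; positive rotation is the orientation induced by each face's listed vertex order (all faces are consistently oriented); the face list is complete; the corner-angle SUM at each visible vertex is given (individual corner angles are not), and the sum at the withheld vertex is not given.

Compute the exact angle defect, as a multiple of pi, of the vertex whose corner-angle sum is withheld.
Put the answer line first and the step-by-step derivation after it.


Answer: defect(P3) = (19/24)*pi

V = 6, E = 12, F = 8; chi = V - E + F = 2
Gauss-Bonnet: total defect = 2*pi*chi = 4*pi; visible defects sum to (77/24)*pi


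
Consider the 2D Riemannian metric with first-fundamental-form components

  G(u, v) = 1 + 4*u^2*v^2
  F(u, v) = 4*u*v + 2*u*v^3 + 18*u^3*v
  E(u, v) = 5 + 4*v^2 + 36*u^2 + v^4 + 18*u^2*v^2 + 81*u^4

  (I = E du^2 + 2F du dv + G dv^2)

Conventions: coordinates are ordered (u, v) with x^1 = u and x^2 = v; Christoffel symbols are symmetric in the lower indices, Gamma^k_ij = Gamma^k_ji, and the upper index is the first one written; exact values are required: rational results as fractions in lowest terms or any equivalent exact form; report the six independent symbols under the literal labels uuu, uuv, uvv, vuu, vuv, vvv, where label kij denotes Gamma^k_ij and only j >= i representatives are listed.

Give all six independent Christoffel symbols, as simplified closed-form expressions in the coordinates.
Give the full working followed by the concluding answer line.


E = 5 + 4*v^2 + 36*u^2 + v^4 + 18*u^2*v^2 + 81*u^4; F = 4*u*v + 2*u*v^3 + 18*u^3*v; G = 1 + 4*u^2*v^2
Gamma^k_ij = (1/2) g^{kl} (d_i g_jl + d_j g_il - d_l g_ij), with g^inv = (1/(EG-F^2)) [[G, -F], [-F, E]]
first partials: E_u = 72*u + 36*u*v^2 + 324*u^3, E_v = 8*v + 4*v^3 + 36*u^2*v, F_u = 4*v + 2*v^3 + 54*u^2*v, F_v = 4*u + 6*u*v^2 + 18*u^3, G_u = 8*u*v^2, G_v = 8*u^2*v
D = EG - F^2 = 5 + 4*v^2 + 36*u^2 + v^4 + 22*u^2*v^2 + 81*u^4
expanded: Gamma^u_uu = (G E_u - 2F F_u + F E_v)/(2D), Gamma^u_uv = (G E_v - F G_u)/(2D), Gamma^u_vv = (2G F_v - G G_u - F G_v)/(2D), Gamma^v_uu = (2E F_u - E E_v - F E_u)/(2D), Gamma^v_uv = (E G_u - F E_v)/(2D), Gamma^v_vv = (E G_v - 2F F_v + F G_u)/(2D); substitute and cancel common factors

Answer: Gamma_uuu = (162*u^3 + 18*u*v^2 + 36*u)/(81*u^4 + 22*u^2*v^2 + 36*u^2 + v^4 + 4*v^2 + 5), Gamma_uuv = (18*u^2*v + 2*v^3 + 4*v)/(81*u^4 + 22*u^2*v^2 + 36*u^2 + v^4 + 4*v^2 + 5), Gamma_uvv = (18*u^3 + 2*u*v^2 + 4*u)/(81*u^4 + 22*u^2*v^2 + 36*u^2 + v^4 + 4*v^2 + 5), Gamma_vuu = 36*u^2*v/(81*u^4 + 22*u^2*v^2 + 36*u^2 + v^4 + 4*v^2 + 5), Gamma_vuv = 4*u*v^2/(81*u^4 + 22*u^2*v^2 + 36*u^2 + v^4 + 4*v^2 + 5), Gamma_vvv = 4*u^2*v/(81*u^4 + 22*u^2*v^2 + 36*u^2 + v^4 + 4*v^2 + 5)


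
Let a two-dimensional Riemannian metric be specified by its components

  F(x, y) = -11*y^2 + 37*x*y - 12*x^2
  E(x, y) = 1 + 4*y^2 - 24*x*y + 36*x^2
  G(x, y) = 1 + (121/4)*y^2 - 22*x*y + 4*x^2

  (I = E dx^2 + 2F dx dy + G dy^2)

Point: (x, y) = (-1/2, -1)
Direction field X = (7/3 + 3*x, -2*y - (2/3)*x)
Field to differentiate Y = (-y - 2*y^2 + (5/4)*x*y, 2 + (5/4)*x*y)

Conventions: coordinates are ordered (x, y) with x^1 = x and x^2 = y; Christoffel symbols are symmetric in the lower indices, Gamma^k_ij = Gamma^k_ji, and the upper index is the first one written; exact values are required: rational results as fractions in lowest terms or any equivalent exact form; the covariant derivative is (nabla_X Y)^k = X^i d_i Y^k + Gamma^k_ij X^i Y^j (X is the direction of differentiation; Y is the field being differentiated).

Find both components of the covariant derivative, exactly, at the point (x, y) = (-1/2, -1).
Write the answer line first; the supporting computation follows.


Answer: (nabla_X Y)^x = 1135/356, (nabla_X Y)^y = -5983/712

E = 2, F = 9/2, G = 85/4 at the point
E_x = -12, E_y = 4, F_x = -25, F_y = 7/2, G_x = 18, G_y = -99/2
EG - F^2 = 89/4;  g^inv = (4/89) * [[85/4, -9/2], [-9/2, 2]]
first-kind symbols [ij,l] = (1/2)(d_i g_jl + d_j g_il - d_l g_ij): [xx,x] = E_x/2 = -6, [xx,y] = F_x - E_y/2 = -27, [xy,x] = E_y/2 = 2, [xy,y] = G_x/2 = 9, [yy,x] = F_y - G_x/2 = -11/2, [yy,y] = G_y/2 = -99/4
Gamma^x_ij = (G*[ij,x] - F*[ij,y])/(EG - F^2), Gamma^y_ij = (E*[ij,y] - F*[ij,x])/(EG - F^2)
Gamma_xxx = -24/89, Gamma_xxy = 8/89, Gamma_xyy = -22/89, Gamma_yxx = -108/89, Gamma_yxy = 36/89, Gamma_yyy = -99/89
X = (5/6, 7/3), Y = (-3/8, 21/8) at the point


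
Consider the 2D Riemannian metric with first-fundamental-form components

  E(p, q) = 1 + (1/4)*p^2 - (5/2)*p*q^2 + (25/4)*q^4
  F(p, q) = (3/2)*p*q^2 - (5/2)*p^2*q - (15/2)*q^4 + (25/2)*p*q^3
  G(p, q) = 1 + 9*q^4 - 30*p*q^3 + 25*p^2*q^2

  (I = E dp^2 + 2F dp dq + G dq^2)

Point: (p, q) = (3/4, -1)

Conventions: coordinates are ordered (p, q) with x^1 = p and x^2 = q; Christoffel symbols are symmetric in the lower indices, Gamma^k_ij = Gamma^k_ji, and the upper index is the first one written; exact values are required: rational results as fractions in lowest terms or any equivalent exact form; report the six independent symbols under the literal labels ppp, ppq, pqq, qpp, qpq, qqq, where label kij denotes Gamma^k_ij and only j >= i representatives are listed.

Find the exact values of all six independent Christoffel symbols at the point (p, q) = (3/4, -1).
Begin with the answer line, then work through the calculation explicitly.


Answer: Gamma_ppp = -68/3269, Gamma_ppq = -680/3269, Gamma_pqq = 1326/3269, Gamma_qpp = 216/3269, Gamma_qpq = 2160/3269, Gamma_qqq = -4212/3269

E = 353/64, F = -459/32, G = 745/16 at the point
E_p = -17/8, E_q = -85/4, F_p = -29/4, F_q = 1743/32, G_p = 135/2, G_q = -1053/8
EG - F^2 = 3269/64;  g^inv = (64/3269) * [[745/16, 459/32], [459/32, 353/64]]
first-kind symbols [ij,l] = (1/2)(d_i g_jl + d_j g_il - d_l g_ij): [pp,p] = E_p/2 = -17/16, [pp,q] = F_p - E_q/2 = 27/8, [pq,p] = E_q/2 = -85/8, [pq,q] = G_p/2 = 135/4, [qq,p] = F_q - G_p/2 = 663/32, [qq,q] = G_q/2 = -1053/16
Gamma^p_ij = (G*[ij,p] - F*[ij,q])/(EG - F^2), Gamma^q_ij = (E*[ij,q] - F*[ij,p])/(EG - F^2)


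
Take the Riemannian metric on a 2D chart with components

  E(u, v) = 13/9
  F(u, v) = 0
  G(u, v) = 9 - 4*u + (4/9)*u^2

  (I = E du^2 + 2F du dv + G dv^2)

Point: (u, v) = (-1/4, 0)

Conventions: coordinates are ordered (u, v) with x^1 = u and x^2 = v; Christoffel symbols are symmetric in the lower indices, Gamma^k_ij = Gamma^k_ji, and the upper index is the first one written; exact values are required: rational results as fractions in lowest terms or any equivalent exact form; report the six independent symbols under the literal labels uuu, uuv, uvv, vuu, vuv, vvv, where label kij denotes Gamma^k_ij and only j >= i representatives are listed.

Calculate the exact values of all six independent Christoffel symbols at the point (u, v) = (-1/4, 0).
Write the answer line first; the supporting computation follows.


Answer: Gamma_uuu = 0, Gamma_uuv = 0, Gamma_uvv = 19/13, Gamma_vuu = 0, Gamma_vuv = -4/19, Gamma_vvv = 0

E = 13/9, F = 0, G = 361/36 at the point
E_u = 0, E_v = 0, F_u = 0, F_v = 0, G_u = -38/9, G_v = 0
EG - F^2 = 4693/324;  g^inv = (324/4693) * [[361/36, 0], [0, 13/9]]
first-kind symbols [ij,l] = (1/2)(d_i g_jl + d_j g_il - d_l g_ij): [uu,u] = E_u/2 = 0, [uu,v] = F_u - E_v/2 = 0, [uv,u] = E_v/2 = 0, [uv,v] = G_u/2 = -19/9, [vv,u] = F_v - G_u/2 = 19/9, [vv,v] = G_v/2 = 0
Gamma^u_ij = (G*[ij,u] - F*[ij,v])/(EG - F^2), Gamma^v_ij = (E*[ij,v] - F*[ij,u])/(EG - F^2)


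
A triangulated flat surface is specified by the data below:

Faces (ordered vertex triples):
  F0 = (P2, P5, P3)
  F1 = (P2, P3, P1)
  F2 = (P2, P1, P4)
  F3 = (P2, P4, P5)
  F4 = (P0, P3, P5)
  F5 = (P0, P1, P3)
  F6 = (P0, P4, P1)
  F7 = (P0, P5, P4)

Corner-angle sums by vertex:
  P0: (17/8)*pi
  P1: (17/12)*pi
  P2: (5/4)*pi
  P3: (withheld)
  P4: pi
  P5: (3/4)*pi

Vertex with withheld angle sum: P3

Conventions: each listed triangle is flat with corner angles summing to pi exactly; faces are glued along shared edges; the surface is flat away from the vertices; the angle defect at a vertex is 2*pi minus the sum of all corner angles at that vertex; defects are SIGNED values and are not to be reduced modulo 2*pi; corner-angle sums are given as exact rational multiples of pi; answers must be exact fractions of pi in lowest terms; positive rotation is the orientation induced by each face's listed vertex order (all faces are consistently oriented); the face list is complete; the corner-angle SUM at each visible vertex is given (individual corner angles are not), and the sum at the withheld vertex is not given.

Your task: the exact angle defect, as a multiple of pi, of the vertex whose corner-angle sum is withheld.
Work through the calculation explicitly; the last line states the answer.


V = 6, E = 12, F = 8; chi = V - E + F = 2
Gauss-Bonnet: total defect = 2*pi*chi = 4*pi; visible defects sum to (83/24)*pi

Answer: defect(P3) = (13/24)*pi


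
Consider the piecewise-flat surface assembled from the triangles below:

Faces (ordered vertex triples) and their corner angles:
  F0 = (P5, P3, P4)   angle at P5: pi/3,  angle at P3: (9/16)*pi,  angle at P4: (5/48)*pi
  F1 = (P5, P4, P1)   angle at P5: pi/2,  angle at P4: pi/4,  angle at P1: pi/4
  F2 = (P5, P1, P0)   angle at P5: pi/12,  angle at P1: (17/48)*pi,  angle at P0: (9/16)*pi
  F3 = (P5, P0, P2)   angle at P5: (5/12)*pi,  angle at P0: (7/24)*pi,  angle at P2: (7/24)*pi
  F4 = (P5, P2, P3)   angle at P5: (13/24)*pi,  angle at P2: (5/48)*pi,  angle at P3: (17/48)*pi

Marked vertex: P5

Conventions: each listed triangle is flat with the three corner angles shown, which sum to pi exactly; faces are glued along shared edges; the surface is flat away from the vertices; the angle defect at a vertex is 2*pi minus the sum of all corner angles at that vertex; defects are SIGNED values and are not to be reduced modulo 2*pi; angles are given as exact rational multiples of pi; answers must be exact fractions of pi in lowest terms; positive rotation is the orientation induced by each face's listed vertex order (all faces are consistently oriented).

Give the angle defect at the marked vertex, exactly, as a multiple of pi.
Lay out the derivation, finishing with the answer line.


Sum of corner angles at P5: (15/8)*pi
defect = 2*pi - (15/8)*pi

Answer: defect(P5) = pi/8


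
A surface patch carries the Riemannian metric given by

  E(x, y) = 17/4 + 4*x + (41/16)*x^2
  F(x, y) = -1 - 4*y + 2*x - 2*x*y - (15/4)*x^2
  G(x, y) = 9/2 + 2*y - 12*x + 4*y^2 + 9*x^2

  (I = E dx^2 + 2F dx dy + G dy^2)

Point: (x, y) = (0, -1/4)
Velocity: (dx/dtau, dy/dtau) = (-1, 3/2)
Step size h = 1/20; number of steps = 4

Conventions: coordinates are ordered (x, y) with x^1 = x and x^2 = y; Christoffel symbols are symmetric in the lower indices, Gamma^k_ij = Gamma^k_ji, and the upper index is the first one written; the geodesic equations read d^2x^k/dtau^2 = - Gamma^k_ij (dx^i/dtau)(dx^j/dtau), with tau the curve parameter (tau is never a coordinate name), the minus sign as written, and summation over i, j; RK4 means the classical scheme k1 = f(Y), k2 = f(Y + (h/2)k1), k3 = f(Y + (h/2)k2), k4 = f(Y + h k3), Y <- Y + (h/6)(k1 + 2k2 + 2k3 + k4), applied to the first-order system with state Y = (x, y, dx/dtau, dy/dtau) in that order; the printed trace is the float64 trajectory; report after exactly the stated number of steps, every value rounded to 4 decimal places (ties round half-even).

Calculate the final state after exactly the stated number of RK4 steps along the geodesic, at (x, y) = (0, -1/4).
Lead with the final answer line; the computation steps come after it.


Answer: x = -0.2429, y = -0.0391, dx/dtau = -1.4820, dy/dtau = 0.6453

f(Y) = (dx/dtau, dy/dtau, -Gamma^x_ij Y'^i Y'^j, -Gamma^y_ij Y'^i Y'^j) with the Gammas evaluated at the stage position; h = 0.050000; intermediate values shown to 6 dp
step 0: x = 0.0000, y = -0.2500, dx/dtau = -1.0000, dy/dtau = 1.5000
step 1:
  k1: at (x, y) = (0.000000, -0.250000), (dx/dtau, dy/dtau) = (-1.000000, 1.500000); Gamma_xxx = 0.470588, Gamma_xxy = 0.000000, Gamma_xyy = 0.470588, Gamma_yxx = 0.588235, Gamma_yxy = -1.411765, Gamma_yyy = 0.000000; k1 = (-1.000000, 1.500000, -1.529412, -4.823529)
  k2: at (x, y) = (-0.025000, -0.212500), (dx/dtau, dy/dtau) = (-1.038235, 1.379412); Gamma_xxx = 0.496883, Gamma_xxy = -0.070177, Gamma_xyy = 0.550988, Gamma_yxx = 0.595960, Gamma_yxy = -1.368034, Gamma_yyy = 0.058612; k2 = (-1.038235, 1.379412, -1.785023, -4.672400)
  k3: at (x, y) = (-0.025956, -0.215515), (dx/dtau, dy/dtau) = (-1.044626, 1.383190); Gamma_xxx = 0.495402, Gamma_xxy = -0.067055, Gamma_xyy = 0.553695, Gamma_yxx = 0.596319, Gamma_yxy = -1.366329, Gamma_yyy = 0.054821; k3 = (-1.044626, 1.383190, -1.793721, -4.704073)
  k4: at (x, y) = (-0.052231, -0.180841), (dx/dtau, dy/dtau) = (-1.089686, 1.264796); Gamma_xxx = 0.522118, Gamma_xxy = -0.134388, Gamma_xyy = 0.647159, Gamma_yxx = 0.603114, Gamma_yxy = -1.326138, Gamma_yyy = 0.110176; k4 = (-1.089686, 1.264796, -2.025672, -4.547846)
  Y <- Y + (h/6)(k1 + 2k2 + 2k3 + k4): x = -0.0521, y = -0.1809, dx/dtau = -1.0893, dy/dtau = 1.2656
step 2:
  k1: at (x, y) = (-0.052128, -0.180917), (dx/dtau, dy/dtau) = (-1.089271, 1.265631); Gamma_xxx = 0.522045, Gamma_xxy = -0.134200, Gamma_xyy = 0.646788, Gamma_yxx = 0.603089, Gamma_yxy = -1.326289, Gamma_yyy = 0.110038; k1 = (-1.089271, 1.265631, -2.025472, -4.548717)
  k2: at (x, y) = (-0.079360, -0.149276), (dx/dtau, dy/dtau) = (-1.139908, 1.151913); Gamma_xxx = 0.548925, Gamma_xxy = -0.198898, Gamma_xyy = 0.752631, Gamma_yxx = 0.609106, Gamma_yxy = -1.289791, Gamma_yyy = 0.162502; k2 = (-1.139908, 1.151913, -2.234274, -4.394274)
  k3: at (x, y) = (-0.080626, -0.152119), (dx/dtau, dy/dtau) = (-1.145128, 1.155774); Gamma_xxx = 0.547659, Gamma_xxy = -0.196456, Gamma_xyy = 0.756241, Gamma_yxx = 0.609379, Gamma_yxy = -1.287806, Gamma_yyy = 0.159294; k3 = (-1.145128, 1.155774, -2.248374, -4.420723)
  k4: at (x, y) = (-0.109385, -0.123128), (dx/dtau, dy/dtau) = (-1.201690, 1.044594); Gamma_xxx = 0.575143, Gamma_xxy = -0.260443, Gamma_xyy = 0.877225, Gamma_yxx = 0.614792, Gamma_yxy = -1.254177, Gamma_yyy = 0.210573; k4 = (-1.201690, 1.044594, -2.441605, -4.266251)
  Y <- Y + (h/6)(k1 + 2k2 + 2k3 + k4): x = -0.1093, y = -0.1232, dx/dtau = -1.2012, dy/dtau = 1.0453
step 3:
  k1: at (x, y) = (-0.109304, -0.123203), (dx/dtau, dy/dtau) = (-1.201208, 1.045256); Gamma_xxx = 0.575067, Gamma_xxy = -0.260268, Gamma_xyy = 0.876871, Gamma_yxx = 0.614778, Gamma_yxy = -1.254265, Gamma_yyy = 0.210434; k1 = (-1.201208, 1.045256, -2.441368, -4.266610)
  k2: at (x, y) = (-0.139334, -0.097072), (dx/dtau, dy/dtau) = (-1.262242, 0.938591); Gamma_xxx = 0.602987, Gamma_xxy = -0.323769, Gamma_xyy = 1.012979, Gamma_yxx = 0.619721, Gamma_yxy = -1.223630, Gamma_yyy = 0.260860; k2 = (-1.262242, 0.938591, -2.620256, -4.116518)
  k3: at (x, y) = (-0.140860, -0.099739), (dx/dtau, dy/dtau) = (-1.266714, 0.942343); Gamma_xxx = 0.601970, Gamma_xxy = -0.322037, Gamma_xyy = 1.017807, Gamma_yxx = 0.619891, Gamma_yxy = -1.221579, Gamma_yyy = 0.258303; k3 = (-1.266714, 0.942343, -2.638541, -4.140377)
  k4: at (x, y) = (-0.172639, -0.076086), (dx/dtau, dy/dtau) = (-1.333135, 0.838237); Gamma_xxx = 0.630904, Gamma_xxy = -0.387041, Gamma_xyy = 1.172821, Gamma_yxx = 0.624475, Gamma_yxy = -1.193591, Gamma_yyy = 0.309702; k4 = (-1.333135, 0.838237, -2.810369, -3.995092)
  Y <- Y + (h/6)(k1 + 2k2 + 2k3 + k4): x = -0.1726, y = -0.0762, dx/dtau = -1.3326, dy/dtau = 0.8388
step 4:
  k1: at (x, y) = (-0.172572, -0.076159), (dx/dtau, dy/dtau) = (-1.332619, 0.838794); Gamma_xxx = 0.630826, Gamma_xxy = -0.386872, Gamma_xyy = 1.172464, Gamma_yxx = 0.624465, Gamma_yxy = -1.193641, Gamma_yyy = 0.309561; k1 = (-1.332619, 0.838794, -2.810068, -3.995254)
  k2: at (x, y) = (-0.205888, -0.055189), (dx/dtau, dy/dtau) = (-1.402871, 0.738912); Gamma_xxx = 0.660695, Gamma_xxy = -0.453717, Gamma_xyy = 1.347119, Gamma_yxx = 0.628825, Gamma_yxy = -1.168438, Gamma_yyy = 0.362346; k2 = (-1.402871, 0.738912, -2.976439, -3.857796)
  k3: at (x, y) = (-0.207644, -0.057686), (dx/dtau, dy/dtau) = (-1.407030, 0.742349); Gamma_xxx = 0.659968, Gamma_xxy = -0.452780, Gamma_xyy = 1.353605, Gamma_yxx = 0.628904, Gamma_yxy = -1.166464, Gamma_yyy = 0.360546; k3 = (-1.407030, 0.742349, -2.998372, -3.880511)
  k4: at (x, y) = (-0.242924, -0.039041), (dx/dtau, dy/dtau) = (-1.482538, 0.644768); Gamma_xxx = 0.691506, Gamma_xxy = -0.523718, Gamma_xyy = 1.553150, Gamma_yxx = 0.633161, Gamma_yxy = -1.144054, Gamma_yyy = 0.416829; k4 = (-1.482538, 0.644768, -3.166795, -3.752108)
  Y <- Y + (h/6)(k1 + 2k2 + 2k3 + k4): x = -0.2429, y = -0.0391, dx/dtau = -1.4820, dy/dtau = 0.6453
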